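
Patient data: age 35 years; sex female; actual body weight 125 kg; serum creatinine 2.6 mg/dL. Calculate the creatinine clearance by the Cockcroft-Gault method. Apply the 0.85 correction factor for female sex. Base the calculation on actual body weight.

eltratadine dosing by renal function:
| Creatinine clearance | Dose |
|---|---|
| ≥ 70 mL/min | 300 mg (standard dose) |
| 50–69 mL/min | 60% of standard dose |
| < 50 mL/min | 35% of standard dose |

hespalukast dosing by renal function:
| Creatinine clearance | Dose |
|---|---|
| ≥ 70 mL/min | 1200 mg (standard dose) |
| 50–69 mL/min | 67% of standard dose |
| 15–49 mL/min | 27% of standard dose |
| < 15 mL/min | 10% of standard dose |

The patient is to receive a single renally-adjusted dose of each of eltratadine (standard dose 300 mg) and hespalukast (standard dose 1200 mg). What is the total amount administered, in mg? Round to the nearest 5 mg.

CrCl = (140 − 35) × 125 / (72 × 2.6) × 0.85 = 13125.0 / 187.20 × 0.85 ≈ 59.6 mL/min
CrCl ≈ 60 mL/min.
eltratadine: 50–69 mL/min → 60% of 300 mg = 180 mg.
hespalukast: 50–69 mL/min → 67% of 1200 mg = 804 mg.
Total = 180 + 804 = 984 mg.

985 mg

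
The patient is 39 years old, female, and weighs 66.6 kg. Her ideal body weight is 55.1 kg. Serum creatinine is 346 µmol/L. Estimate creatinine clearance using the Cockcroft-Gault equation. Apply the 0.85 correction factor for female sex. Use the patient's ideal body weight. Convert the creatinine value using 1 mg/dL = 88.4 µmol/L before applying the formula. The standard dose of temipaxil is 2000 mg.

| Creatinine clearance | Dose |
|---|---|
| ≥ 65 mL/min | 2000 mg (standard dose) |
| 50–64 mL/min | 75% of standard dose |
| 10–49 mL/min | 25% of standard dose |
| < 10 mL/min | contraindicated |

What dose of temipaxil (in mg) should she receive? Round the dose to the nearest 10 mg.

SCr = 346 / 88.4 = 3.914 mg/dL
CrCl = (140 − 39) × 55.1 / (72 × 3.914) × 0.85 = 5565.1 / 281.81 × 0.85 ≈ 16.8 mL/min
CrCl ≈ 17 mL/min → bracket 10–49 mL/min.
25% of 2000 mg = 500 mg

500 mg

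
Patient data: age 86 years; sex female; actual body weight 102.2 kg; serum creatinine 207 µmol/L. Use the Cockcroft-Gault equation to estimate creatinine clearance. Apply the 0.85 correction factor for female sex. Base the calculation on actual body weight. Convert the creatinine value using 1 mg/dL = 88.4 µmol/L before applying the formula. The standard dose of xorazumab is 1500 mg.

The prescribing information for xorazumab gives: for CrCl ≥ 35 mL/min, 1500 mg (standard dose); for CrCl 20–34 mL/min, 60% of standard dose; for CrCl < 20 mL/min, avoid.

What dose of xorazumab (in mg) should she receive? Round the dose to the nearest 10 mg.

900 mg

SCr = 207 / 88.4 = 2.342 mg/dL
CrCl = (140 − 86) × 102.2 / (72 × 2.342) × 0.85 = 5518.8 / 168.62 × 0.85 ≈ 27.8 mL/min
CrCl ≈ 28 mL/min → bracket 20–34 mL/min.
60% of 1500 mg = 900 mg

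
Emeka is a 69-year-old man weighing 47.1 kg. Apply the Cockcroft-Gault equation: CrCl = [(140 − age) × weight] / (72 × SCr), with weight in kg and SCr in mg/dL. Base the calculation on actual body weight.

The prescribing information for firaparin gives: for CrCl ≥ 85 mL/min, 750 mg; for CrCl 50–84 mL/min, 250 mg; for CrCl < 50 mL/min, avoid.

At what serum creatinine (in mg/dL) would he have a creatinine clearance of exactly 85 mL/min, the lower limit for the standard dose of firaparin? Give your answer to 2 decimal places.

Standard dose requires CrCl ≥ 85 mL/min.
Set (140 − 69) × 47.1 / (72 × SCr) = 85
SCr = (140 − 69) × 47.1 / (72 × 85) = 0.546 mg/dL

0.55 mg/dL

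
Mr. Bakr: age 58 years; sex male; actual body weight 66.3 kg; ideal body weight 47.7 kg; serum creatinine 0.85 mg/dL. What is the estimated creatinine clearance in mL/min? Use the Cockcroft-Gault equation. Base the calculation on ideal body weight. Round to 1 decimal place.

CrCl = (140 − 58) × 47.7 / (72 × 0.85) = 3911.4 / 61.20 ≈ 63.9 mL/min

63.9 mL/min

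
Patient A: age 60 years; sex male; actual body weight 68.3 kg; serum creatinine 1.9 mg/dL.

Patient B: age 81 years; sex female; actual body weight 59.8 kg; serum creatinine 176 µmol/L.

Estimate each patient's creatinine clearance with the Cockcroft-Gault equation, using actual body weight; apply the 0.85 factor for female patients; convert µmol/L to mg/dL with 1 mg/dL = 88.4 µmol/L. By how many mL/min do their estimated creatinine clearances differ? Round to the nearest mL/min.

19 mL/min

Patient A: CrCl = (140 − 60) × 68.3 / (72 × 1.9) = 5464.0 / 136.80 ≈ 39.9 mL/min
Patient B: SCr = 176 / 88.4 = 1.991 mg/dL
Patient B: CrCl = (140 − 81) × 59.8 / (72 × 1.991) × 0.85 = 3528.2 / 143.35 × 0.85 ≈ 20.9 mL/min
|39.9 − 20.9| = 19.0 mL/min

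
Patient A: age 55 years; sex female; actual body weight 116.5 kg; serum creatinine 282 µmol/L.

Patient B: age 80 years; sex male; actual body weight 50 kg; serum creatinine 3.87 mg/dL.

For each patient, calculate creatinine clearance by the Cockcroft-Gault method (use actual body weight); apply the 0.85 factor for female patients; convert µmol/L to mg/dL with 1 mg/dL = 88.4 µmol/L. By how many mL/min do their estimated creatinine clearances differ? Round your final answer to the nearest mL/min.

26 mL/min

Patient A: SCr = 282 / 88.4 = 3.19 mg/dL
Patient A: CrCl = (140 − 55) × 116.5 / (72 × 3.19) × 0.85 = 9902.5 / 229.68 × 0.85 ≈ 36.6 mL/min
Patient B: CrCl = (140 − 80) × 50 / (72 × 3.87) = 3000.0 / 278.64 ≈ 10.8 mL/min
|36.6 − 10.8| = 25.8 mL/min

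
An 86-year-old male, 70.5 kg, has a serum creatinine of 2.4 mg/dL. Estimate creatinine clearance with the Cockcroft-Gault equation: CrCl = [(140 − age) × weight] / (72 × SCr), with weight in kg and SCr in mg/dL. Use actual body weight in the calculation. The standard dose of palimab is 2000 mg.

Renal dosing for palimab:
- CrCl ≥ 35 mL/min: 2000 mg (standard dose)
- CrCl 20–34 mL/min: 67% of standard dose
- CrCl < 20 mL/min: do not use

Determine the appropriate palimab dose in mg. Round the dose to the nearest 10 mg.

1340 mg

CrCl = (140 − 86) × 70.5 / (72 × 2.4) = 3807.0 / 172.80 ≈ 22.0 mL/min
CrCl ≈ 22 mL/min → bracket 20–34 mL/min.
67% of 2000 mg = 1340 mg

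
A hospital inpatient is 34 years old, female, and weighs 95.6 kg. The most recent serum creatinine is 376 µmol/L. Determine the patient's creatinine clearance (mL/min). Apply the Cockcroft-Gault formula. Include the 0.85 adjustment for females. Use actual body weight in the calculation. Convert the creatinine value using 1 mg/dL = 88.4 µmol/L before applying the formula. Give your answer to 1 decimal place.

28.1 mL/min

SCr = 376 / 88.4 = 4.253 mg/dL
CrCl = (140 − 34) × 95.6 / (72 × 4.253) × 0.85 = 10133.6 / 306.22 × 0.85 ≈ 28.1 mL/min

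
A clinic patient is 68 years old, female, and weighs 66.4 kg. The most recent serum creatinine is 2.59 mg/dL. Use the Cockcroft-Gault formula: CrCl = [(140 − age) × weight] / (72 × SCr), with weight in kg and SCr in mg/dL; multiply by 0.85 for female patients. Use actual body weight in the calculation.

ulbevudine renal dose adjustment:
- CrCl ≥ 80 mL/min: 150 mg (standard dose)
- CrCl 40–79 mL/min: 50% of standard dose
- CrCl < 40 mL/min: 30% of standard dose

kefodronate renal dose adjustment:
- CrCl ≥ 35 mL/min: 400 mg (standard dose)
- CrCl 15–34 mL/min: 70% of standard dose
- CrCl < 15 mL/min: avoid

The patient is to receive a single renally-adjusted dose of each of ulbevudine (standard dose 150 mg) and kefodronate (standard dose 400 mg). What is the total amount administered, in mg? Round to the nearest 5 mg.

CrCl = (140 − 68) × 66.4 / (72 × 2.59) × 0.85 = 4780.8 / 186.48 × 0.85 ≈ 21.8 mL/min
CrCl ≈ 22 mL/min.
ulbevudine: < 40 mL/min → 30% of 150 mg = 45 mg.
kefodronate: 15–34 mL/min → 70% of 400 mg = 280 mg.
Total = 45 + 280 = 325 mg.

325 mg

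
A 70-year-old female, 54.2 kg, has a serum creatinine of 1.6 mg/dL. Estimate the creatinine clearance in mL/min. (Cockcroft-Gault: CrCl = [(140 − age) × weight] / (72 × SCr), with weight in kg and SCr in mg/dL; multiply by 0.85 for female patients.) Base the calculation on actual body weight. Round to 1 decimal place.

CrCl = (140 − 70) × 54.2 / (72 × 1.6) × 0.85 = 3794.0 / 115.20 × 0.85 ≈ 28.0 mL/min

28.0 mL/min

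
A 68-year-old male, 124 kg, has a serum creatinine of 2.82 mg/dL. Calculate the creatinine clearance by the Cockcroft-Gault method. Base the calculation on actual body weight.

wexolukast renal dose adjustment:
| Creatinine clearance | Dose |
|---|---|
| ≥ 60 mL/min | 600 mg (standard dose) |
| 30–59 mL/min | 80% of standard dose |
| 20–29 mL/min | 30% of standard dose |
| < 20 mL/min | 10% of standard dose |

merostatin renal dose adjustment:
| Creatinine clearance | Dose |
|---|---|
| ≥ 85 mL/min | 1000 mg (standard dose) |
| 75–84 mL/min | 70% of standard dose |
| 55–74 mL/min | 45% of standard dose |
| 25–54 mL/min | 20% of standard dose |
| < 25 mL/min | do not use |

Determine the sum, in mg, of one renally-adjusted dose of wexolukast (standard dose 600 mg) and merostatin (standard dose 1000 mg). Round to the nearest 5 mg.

680 mg

CrCl = (140 − 68) × 124 / (72 × 2.82) = 8928.0 / 203.04 ≈ 44.0 mL/min
CrCl ≈ 44 mL/min.
wexolukast: 30–59 mL/min → 80% of 600 mg = 480 mg.
merostatin: 25–54 mL/min → 20% of 1000 mg = 200 mg.
Total = 480 + 200 = 680 mg.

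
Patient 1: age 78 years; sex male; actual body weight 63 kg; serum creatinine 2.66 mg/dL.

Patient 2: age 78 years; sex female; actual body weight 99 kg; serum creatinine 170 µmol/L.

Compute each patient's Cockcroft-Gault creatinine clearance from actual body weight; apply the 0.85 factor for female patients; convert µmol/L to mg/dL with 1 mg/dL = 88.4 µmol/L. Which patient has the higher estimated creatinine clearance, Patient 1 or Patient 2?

Patient 1: CrCl = (140 − 78) × 63 / (72 × 2.66) = 3906.0 / 191.52 ≈ 20.4 mL/min
Patient 2: SCr = 170 / 88.4 = 1.923 mg/dL
Patient 2: CrCl = (140 − 78) × 99 / (72 × 1.923) × 0.85 = 6138.0 / 138.46 × 0.85 ≈ 37.7 mL/min
20.4 vs 37.7 mL/min → Patient 2 is higher.

Patient 2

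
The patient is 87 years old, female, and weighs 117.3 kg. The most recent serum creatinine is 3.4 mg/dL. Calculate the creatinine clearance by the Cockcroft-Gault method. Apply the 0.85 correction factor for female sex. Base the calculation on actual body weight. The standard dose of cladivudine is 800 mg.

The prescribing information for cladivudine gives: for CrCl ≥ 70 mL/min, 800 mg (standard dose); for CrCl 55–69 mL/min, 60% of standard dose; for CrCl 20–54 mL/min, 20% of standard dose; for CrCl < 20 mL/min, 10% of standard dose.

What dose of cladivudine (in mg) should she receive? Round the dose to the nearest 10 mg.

160 mg

CrCl = (140 − 87) × 117.3 / (72 × 3.4) × 0.85 = 6216.9 / 244.80 × 0.85 ≈ 21.6 mL/min
CrCl ≈ 22 mL/min → bracket 20–54 mL/min.
20% of 800 mg = 160 mg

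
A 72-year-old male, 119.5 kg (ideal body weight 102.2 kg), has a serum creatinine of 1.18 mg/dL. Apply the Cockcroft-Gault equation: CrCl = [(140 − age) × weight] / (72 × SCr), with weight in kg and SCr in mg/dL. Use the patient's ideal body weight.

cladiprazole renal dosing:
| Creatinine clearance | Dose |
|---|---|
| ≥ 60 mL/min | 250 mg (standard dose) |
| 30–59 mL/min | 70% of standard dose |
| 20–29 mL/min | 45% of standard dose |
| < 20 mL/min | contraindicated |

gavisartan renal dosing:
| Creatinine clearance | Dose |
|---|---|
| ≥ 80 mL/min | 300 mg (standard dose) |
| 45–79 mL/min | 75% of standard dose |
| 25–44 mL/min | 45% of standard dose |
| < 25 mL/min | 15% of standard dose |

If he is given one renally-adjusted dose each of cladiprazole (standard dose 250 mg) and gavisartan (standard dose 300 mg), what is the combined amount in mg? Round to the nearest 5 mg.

550 mg

CrCl = (140 − 72) × 102.2 / (72 × 1.18) = 6949.6 / 84.96 ≈ 81.8 mL/min
CrCl ≈ 82 mL/min.
cladiprazole: ≥ 60 mL/min → 100% of 250 mg = 250 mg.
gavisartan: ≥ 80 mL/min → 100% of 300 mg = 300 mg.
Total = 250 + 300 = 550 mg.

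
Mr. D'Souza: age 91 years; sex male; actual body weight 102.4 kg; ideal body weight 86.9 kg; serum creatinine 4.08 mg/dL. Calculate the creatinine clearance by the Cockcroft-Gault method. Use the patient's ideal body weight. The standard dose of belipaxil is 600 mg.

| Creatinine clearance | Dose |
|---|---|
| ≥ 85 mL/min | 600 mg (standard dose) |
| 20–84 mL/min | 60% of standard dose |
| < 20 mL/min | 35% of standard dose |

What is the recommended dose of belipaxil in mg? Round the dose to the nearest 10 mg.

210 mg

CrCl = (140 − 91) × 86.9 / (72 × 4.08) = 4258.1 / 293.76 ≈ 14.5 mL/min
CrCl ≈ 14 mL/min → bracket < 20 mL/min.
35% of 600 mg = 210 mg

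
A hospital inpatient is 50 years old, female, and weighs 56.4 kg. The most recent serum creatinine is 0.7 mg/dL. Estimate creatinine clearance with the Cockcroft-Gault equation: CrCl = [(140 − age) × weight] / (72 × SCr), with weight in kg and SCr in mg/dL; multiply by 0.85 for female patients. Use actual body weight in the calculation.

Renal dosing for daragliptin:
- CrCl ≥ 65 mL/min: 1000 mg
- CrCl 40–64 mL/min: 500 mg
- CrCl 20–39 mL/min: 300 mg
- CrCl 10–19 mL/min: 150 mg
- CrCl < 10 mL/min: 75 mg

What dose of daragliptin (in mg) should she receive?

1000 mg

CrCl = (140 − 50) × 56.4 / (72 × 0.7) × 0.85 = 5076.0 / 50.40 × 0.85 ≈ 85.6 mL/min
CrCl ≈ 86 mL/min → bracket ≥ 65 mL/min.
Dose for this bracket: 1000 mg.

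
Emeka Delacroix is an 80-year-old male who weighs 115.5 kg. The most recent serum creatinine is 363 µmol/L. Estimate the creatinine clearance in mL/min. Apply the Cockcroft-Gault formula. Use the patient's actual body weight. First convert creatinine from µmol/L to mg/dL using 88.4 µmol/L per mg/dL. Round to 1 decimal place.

23.4 mL/min

SCr = 363 / 88.4 = 4.106 mg/dL
CrCl = (140 − 80) × 115.5 / (72 × 4.106) = 6930.0 / 295.63 ≈ 23.4 mL/min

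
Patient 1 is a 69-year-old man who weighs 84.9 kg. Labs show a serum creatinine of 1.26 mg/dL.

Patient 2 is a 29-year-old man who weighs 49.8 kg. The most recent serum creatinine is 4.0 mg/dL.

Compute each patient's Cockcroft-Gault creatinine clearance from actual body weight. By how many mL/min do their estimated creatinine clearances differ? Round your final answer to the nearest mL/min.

47 mL/min

Patient 1: CrCl = (140 − 69) × 84.9 / (72 × 1.26) = 6027.9 / 90.72 ≈ 66.4 mL/min
Patient 2: CrCl = (140 − 29) × 49.8 / (72 × 4) = 5527.8 / 288.00 ≈ 19.2 mL/min
|66.4 − 19.2| = 47.2 mL/min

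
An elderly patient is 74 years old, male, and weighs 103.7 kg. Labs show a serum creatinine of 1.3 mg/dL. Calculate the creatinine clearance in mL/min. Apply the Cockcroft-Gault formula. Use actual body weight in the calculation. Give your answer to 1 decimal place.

CrCl = (140 − 74) × 103.7 / (72 × 1.3) = 6844.2 / 93.60 ≈ 73.1 mL/min

73.1 mL/min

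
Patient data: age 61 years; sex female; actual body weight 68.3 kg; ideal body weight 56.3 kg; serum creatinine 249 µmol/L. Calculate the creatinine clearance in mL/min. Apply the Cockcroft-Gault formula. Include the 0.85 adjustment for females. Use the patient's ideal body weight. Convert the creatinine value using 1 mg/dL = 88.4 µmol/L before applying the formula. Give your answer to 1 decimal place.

18.6 mL/min

SCr = 249 / 88.4 = 2.817 mg/dL
CrCl = (140 − 61) × 56.3 / (72 × 2.817) × 0.85 = 4447.7 / 202.82 × 0.85 ≈ 18.6 mL/min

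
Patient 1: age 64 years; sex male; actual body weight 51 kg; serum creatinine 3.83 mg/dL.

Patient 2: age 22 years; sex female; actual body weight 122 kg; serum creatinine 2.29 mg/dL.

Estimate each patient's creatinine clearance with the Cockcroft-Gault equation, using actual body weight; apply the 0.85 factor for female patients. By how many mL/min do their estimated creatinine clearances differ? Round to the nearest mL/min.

Patient 1: CrCl = (140 − 64) × 51 / (72 × 3.83) = 3876.0 / 275.76 ≈ 14.1 mL/min
Patient 2: CrCl = (140 − 22) × 122 / (72 × 2.29) × 0.85 = 14396.0 / 164.88 × 0.85 ≈ 74.2 mL/min
|14.1 − 74.2| = 60.1 mL/min

60 mL/min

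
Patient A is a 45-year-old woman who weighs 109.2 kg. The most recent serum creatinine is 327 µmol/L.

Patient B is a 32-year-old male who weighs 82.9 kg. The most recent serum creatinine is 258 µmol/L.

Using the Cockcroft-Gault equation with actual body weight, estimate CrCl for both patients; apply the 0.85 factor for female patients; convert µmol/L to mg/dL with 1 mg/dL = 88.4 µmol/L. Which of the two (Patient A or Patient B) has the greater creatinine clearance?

Patient B

Patient A: SCr = 327 / 88.4 = 3.699 mg/dL
Patient A: CrCl = (140 − 45) × 109.2 / (72 × 3.699) × 0.85 = 10374.0 / 266.33 × 0.85 ≈ 33.1 mL/min
Patient B: SCr = 258 / 88.4 = 2.919 mg/dL
Patient B: CrCl = (140 − 32) × 82.9 / (72 × 2.919) = 8953.2 / 210.17 ≈ 42.6 mL/min
33.1 vs 42.6 mL/min → Patient B is higher.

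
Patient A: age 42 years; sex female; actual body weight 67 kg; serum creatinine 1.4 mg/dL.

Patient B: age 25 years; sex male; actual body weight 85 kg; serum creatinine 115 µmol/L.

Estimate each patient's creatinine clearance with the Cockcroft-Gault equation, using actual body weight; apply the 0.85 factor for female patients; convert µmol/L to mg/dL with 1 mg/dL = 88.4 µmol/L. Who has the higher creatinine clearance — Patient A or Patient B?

Patient B

Patient A: CrCl = (140 − 42) × 67 / (72 × 1.4) × 0.85 = 6566.0 / 100.80 × 0.85 ≈ 55.4 mL/min
Patient B: SCr = 115 / 88.4 = 1.301 mg/dL
Patient B: CrCl = (140 − 25) × 85 / (72 × 1.301) = 9775.0 / 93.67 ≈ 104.4 mL/min
55.4 vs 104.4 mL/min → Patient B is higher.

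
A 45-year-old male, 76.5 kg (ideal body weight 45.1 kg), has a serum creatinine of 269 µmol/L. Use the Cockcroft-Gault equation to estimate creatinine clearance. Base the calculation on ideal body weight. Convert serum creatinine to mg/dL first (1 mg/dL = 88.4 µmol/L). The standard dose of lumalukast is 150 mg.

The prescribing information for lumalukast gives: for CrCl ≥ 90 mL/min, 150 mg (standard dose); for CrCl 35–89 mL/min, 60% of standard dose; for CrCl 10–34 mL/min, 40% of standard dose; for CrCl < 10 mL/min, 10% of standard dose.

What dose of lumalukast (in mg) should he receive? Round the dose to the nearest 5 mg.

60 mg

SCr = 269 / 88.4 = 3.043 mg/dL
CrCl = (140 − 45) × 45.1 / (72 × 3.043) = 4284.5 / 219.10 ≈ 19.6 mL/min
CrCl ≈ 20 mL/min → bracket 10–34 mL/min.
40% of 150 mg = 60 mg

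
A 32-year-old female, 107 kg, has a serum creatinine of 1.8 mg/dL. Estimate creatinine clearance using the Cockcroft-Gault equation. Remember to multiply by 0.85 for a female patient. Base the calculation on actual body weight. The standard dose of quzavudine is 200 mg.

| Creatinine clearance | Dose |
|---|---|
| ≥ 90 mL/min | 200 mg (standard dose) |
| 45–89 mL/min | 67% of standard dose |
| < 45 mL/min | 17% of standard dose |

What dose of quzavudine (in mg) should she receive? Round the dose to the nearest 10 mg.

130 mg

CrCl = (140 − 32) × 107 / (72 × 1.8) × 0.85 = 11556.0 / 129.60 × 0.85 ≈ 75.8 mL/min
CrCl ≈ 76 mL/min → bracket 45–89 mL/min.
67% of 200 mg = 134 mg → 130 mg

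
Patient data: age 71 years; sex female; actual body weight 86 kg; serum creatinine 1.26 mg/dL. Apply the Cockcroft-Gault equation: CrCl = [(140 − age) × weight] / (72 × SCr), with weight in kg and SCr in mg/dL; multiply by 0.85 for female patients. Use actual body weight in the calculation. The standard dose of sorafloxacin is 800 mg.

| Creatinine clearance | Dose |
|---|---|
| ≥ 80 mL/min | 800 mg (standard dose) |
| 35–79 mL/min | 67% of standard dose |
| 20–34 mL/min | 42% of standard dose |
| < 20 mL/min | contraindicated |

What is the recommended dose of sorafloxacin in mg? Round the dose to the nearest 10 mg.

CrCl = (140 − 71) × 86 / (72 × 1.26) × 0.85 = 5934.0 / 90.72 × 0.85 ≈ 55.6 mL/min
CrCl ≈ 56 mL/min → bracket 35–79 mL/min.
67% of 800 mg = 536 mg → 540 mg

540 mg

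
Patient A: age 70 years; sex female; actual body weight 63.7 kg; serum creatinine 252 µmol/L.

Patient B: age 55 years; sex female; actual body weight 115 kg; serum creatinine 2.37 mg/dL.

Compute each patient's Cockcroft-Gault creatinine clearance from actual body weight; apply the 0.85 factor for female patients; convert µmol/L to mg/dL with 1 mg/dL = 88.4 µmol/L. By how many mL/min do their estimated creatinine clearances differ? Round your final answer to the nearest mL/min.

30 mL/min

Patient A: SCr = 252 / 88.4 = 2.851 mg/dL
Patient A: CrCl = (140 − 70) × 63.7 / (72 × 2.851) × 0.85 = 4459.0 / 205.27 × 0.85 ≈ 18.5 mL/min
Patient B: CrCl = (140 − 55) × 115 / (72 × 2.37) × 0.85 = 9775.0 / 170.64 × 0.85 ≈ 48.7 mL/min
|18.5 − 48.7| = 30.2 mL/min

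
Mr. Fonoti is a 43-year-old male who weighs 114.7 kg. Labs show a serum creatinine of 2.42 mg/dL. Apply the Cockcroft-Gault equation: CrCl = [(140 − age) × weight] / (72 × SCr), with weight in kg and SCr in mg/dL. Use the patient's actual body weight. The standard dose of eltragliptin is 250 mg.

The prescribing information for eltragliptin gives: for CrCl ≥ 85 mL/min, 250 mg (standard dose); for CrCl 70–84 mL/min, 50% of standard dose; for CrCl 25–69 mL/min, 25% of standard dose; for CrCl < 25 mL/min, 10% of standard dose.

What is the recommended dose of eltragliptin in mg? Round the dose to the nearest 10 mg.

60 mg

CrCl = (140 − 43) × 114.7 / (72 × 2.42) = 11125.9 / 174.24 ≈ 63.9 mL/min
CrCl ≈ 64 mL/min → bracket 25–69 mL/min.
25% of 250 mg = 62.5 mg → 60 mg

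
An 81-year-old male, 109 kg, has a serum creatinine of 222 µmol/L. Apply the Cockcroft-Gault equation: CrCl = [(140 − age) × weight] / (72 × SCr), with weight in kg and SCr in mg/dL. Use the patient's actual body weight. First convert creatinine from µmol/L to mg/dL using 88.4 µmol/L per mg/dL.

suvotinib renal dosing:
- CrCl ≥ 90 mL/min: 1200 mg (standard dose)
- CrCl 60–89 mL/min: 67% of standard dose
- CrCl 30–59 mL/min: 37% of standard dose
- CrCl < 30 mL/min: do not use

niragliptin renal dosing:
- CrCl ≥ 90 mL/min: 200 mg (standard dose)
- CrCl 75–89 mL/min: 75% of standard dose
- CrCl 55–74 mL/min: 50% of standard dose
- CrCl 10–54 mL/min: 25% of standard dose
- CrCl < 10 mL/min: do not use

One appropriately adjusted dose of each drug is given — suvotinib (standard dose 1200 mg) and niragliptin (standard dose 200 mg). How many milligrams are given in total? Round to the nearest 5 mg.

495 mg

SCr = 222 / 88.4 = 2.511 mg/dL
CrCl = (140 − 81) × 109 / (72 × 2.511) = 6431.0 / 180.79 ≈ 35.6 mL/min
CrCl ≈ 36 mL/min.
suvotinib: 30–59 mL/min → 37% of 1200 mg = 444 mg.
niragliptin: 10–54 mL/min → 25% of 200 mg = 50 mg.
Total = 444 + 50 = 494 mg.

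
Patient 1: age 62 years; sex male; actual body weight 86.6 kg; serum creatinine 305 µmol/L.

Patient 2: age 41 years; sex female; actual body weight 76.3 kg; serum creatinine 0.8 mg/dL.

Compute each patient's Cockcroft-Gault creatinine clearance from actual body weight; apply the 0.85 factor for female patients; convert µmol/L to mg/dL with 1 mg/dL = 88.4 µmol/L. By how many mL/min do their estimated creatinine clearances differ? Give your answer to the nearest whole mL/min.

Patient 1: SCr = 305 / 88.4 = 3.45 mg/dL
Patient 1: CrCl = (140 − 62) × 86.6 / (72 × 3.45) = 6754.8 / 248.40 ≈ 27.2 mL/min
Patient 2: CrCl = (140 − 41) × 76.3 / (72 × 0.8) × 0.85 = 7553.7 / 57.60 × 0.85 ≈ 111.5 mL/min
|27.2 − 111.5| = 84.3 mL/min

84 mL/min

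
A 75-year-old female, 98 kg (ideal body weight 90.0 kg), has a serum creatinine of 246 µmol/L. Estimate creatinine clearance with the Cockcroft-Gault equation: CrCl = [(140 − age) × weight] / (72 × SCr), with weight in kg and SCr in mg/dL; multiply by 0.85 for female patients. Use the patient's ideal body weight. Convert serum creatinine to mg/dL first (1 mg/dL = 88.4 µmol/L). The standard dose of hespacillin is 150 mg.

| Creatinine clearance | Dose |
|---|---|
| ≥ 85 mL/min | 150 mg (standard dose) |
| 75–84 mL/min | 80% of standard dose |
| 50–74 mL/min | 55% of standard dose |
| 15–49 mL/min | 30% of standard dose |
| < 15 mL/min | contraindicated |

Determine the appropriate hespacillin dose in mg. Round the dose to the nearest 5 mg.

45 mg

SCr = 246 / 88.4 = 2.783 mg/dL
CrCl = (140 − 75) × 90 / (72 × 2.783) × 0.85 = 5850.0 / 200.38 × 0.85 ≈ 24.8 mL/min
CrCl ≈ 25 mL/min → bracket 15–49 mL/min.
30% of 150 mg = 45 mg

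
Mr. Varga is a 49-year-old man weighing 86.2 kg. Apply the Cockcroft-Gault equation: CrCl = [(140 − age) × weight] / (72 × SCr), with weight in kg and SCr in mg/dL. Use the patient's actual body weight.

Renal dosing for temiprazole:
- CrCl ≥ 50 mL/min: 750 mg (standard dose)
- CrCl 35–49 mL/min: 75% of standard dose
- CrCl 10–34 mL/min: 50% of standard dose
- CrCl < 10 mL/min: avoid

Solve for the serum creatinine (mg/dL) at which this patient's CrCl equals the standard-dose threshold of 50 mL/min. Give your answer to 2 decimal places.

2.18 mg/dL

Standard dose requires CrCl ≥ 50 mL/min.
Set (140 − 49) × 86.2 / (72 × SCr) = 50
SCr = (140 − 49) × 86.2 / (72 × 50) = 2.179 mg/dL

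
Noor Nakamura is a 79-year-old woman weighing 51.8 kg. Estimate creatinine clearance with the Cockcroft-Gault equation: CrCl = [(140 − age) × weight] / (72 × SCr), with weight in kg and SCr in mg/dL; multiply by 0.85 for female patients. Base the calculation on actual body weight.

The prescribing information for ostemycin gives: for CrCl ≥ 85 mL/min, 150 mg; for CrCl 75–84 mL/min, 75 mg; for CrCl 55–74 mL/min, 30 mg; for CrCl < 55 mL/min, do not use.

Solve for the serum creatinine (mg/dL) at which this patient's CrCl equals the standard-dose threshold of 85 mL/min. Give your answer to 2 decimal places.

0.44 mg/dL

Standard dose requires CrCl ≥ 85 mL/min.
Set (140 − 79) × 51.8 × 0.85 / (72 × SCr) = 85
SCr = (140 − 79) × 51.8 × 0.85 / (72 × 85) = 0.439 mg/dL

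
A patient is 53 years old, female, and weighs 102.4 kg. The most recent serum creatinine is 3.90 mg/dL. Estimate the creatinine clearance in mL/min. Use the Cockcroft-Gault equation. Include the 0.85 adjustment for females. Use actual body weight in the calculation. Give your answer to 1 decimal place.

CrCl = (140 − 53) × 102.4 / (72 × 3.9) × 0.85 = 8908.8 / 280.80 × 0.85 ≈ 27.0 mL/min

27.0 mL/min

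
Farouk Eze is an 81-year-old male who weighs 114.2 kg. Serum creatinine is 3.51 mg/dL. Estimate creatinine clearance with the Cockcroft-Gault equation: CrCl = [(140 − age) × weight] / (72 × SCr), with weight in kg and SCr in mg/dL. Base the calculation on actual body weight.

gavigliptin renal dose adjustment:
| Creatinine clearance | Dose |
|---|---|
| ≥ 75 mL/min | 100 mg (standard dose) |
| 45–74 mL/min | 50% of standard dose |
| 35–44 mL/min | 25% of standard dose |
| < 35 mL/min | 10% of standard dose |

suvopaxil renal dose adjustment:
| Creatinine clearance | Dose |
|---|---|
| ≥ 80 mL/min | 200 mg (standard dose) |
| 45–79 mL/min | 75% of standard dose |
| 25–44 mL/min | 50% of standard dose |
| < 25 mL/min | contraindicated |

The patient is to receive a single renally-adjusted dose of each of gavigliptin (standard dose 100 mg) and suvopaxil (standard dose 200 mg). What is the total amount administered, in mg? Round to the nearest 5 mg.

CrCl = (140 − 81) × 114.2 / (72 × 3.51) = 6737.8 / 252.72 ≈ 26.7 mL/min
CrCl ≈ 27 mL/min.
gavigliptin: < 35 mL/min → 10% of 100 mg = 10 mg.
suvopaxil: 25–44 mL/min → 50% of 200 mg = 100 mg.
Total = 10 + 100 = 110 mg.

110 mg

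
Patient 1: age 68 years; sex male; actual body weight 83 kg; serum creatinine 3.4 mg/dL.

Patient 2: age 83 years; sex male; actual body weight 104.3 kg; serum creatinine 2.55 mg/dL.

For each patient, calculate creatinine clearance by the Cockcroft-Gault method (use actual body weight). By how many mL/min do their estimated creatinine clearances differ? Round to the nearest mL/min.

8 mL/min

Patient 1: CrCl = (140 − 68) × 83 / (72 × 3.4) = 5976.0 / 244.80 ≈ 24.4 mL/min
Patient 2: CrCl = (140 − 83) × 104.3 / (72 × 2.55) = 5945.1 / 183.60 ≈ 32.4 mL/min
|24.4 − 32.4| = 8.0 mL/min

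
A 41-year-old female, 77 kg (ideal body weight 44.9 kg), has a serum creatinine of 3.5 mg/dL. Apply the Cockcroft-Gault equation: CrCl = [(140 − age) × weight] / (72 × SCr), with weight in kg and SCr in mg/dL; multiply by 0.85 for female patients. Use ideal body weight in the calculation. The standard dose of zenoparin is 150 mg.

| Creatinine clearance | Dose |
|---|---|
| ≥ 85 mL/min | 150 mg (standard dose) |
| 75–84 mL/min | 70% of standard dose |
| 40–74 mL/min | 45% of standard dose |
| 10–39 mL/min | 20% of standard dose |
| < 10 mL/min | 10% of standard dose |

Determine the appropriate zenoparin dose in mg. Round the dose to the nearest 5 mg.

CrCl = (140 − 41) × 44.9 / (72 × 3.5) × 0.85 = 4445.1 / 252.00 × 0.85 ≈ 15.0 mL/min
CrCl ≈ 15 mL/min → bracket 10–39 mL/min.
20% of 150 mg = 30 mg

30 mg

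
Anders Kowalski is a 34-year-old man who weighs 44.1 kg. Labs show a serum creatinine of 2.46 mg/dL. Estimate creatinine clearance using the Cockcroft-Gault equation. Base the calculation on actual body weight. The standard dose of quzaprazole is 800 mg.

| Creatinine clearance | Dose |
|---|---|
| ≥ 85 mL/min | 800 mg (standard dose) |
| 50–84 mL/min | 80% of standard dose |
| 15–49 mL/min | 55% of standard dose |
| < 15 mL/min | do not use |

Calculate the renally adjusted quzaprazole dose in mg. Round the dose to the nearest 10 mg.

440 mg

CrCl = (140 − 34) × 44.1 / (72 × 2.46) = 4674.6 / 177.12 ≈ 26.4 mL/min
CrCl ≈ 26 mL/min → bracket 15–49 mL/min.
55% of 800 mg = 440 mg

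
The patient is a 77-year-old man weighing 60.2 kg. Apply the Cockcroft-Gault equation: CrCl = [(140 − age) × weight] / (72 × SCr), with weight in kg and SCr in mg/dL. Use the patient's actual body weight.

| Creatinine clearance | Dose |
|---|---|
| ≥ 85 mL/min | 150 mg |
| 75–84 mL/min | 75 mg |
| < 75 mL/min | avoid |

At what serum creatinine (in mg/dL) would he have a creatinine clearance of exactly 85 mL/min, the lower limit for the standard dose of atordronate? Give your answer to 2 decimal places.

0.62 mg/dL

Standard dose requires CrCl ≥ 85 mL/min.
Set (140 − 77) × 60.2 / (72 × SCr) = 85
SCr = (140 − 77) × 60.2 / (72 × 85) = 0.620 mg/dL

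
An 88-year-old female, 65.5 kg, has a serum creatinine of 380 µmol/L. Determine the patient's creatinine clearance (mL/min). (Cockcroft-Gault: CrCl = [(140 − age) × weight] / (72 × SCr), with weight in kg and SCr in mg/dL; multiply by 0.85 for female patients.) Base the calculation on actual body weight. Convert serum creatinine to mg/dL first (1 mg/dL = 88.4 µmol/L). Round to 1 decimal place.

SCr = 380 / 88.4 = 4.299 mg/dL
CrCl = (140 − 88) × 65.5 / (72 × 4.299) × 0.85 = 3406.0 / 309.53 × 0.85 ≈ 9.4 mL/min

9.4 mL/min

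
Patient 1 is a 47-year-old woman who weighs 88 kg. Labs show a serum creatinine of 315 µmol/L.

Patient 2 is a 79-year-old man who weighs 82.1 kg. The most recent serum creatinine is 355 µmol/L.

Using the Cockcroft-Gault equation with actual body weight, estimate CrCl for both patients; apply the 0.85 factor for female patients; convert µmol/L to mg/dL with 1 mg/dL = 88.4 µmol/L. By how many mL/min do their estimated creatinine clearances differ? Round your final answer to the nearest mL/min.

Patient 1: SCr = 315 / 88.4 = 3.563 mg/dL
Patient 1: CrCl = (140 − 47) × 88 / (72 × 3.563) × 0.85 = 8184.0 / 256.54 × 0.85 ≈ 27.1 mL/min
Patient 2: SCr = 355 / 88.4 = 4.016 mg/dL
Patient 2: CrCl = (140 − 79) × 82.1 / (72 × 4.016) = 5008.1 / 289.15 ≈ 17.3 mL/min
|27.1 − 17.3| = 9.8 mL/min

10 mL/min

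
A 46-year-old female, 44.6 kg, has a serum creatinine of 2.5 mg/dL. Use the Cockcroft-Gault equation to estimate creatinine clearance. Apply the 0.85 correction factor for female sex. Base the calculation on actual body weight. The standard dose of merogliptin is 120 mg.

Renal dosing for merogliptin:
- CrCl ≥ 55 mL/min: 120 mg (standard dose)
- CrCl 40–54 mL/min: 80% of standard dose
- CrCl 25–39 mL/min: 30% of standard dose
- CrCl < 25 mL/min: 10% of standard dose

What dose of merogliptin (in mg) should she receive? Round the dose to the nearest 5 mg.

CrCl = (140 − 46) × 44.6 / (72 × 2.5) × 0.85 = 4192.4 / 180.00 × 0.85 ≈ 19.8 mL/min
CrCl ≈ 20 mL/min → bracket < 25 mL/min.
10% of 120 mg = 12 mg → 10 mg

10 mg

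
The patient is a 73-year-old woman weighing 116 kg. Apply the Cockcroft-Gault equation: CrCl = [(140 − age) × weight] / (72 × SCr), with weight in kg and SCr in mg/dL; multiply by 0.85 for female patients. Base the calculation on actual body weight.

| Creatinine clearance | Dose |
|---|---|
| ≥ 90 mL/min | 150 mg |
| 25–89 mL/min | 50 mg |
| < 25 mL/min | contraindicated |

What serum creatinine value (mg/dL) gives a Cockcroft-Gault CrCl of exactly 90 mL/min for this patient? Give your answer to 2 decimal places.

Standard dose requires CrCl ≥ 90 mL/min.
Set (140 − 73) × 116 × 0.85 / (72 × SCr) = 90
SCr = (140 − 73) × 116 × 0.85 / (72 × 90) = 1.019 mg/dL

1.02 mg/dL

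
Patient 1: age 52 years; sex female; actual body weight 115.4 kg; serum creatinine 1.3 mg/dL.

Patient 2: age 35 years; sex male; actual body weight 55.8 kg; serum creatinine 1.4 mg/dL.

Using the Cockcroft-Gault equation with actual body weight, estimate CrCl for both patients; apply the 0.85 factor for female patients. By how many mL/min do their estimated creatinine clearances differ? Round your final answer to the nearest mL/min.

34 mL/min

Patient 1: CrCl = (140 − 52) × 115.4 / (72 × 1.3) × 0.85 = 10155.2 / 93.60 × 0.85 ≈ 92.2 mL/min
Patient 2: CrCl = (140 − 35) × 55.8 / (72 × 1.4) = 5859.0 / 100.80 ≈ 58.1 mL/min
|92.2 − 58.1| = 34.1 mL/min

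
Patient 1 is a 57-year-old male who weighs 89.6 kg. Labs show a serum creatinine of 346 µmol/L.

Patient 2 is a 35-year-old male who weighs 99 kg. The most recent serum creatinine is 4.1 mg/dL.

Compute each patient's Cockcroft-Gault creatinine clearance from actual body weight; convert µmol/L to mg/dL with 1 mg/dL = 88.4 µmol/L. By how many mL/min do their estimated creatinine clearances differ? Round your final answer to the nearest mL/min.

9 mL/min

Patient 1: SCr = 346 / 88.4 = 3.914 mg/dL
Patient 1: CrCl = (140 − 57) × 89.6 / (72 × 3.914) = 7436.8 / 281.81 ≈ 26.4 mL/min
Patient 2: CrCl = (140 − 35) × 99 / (72 × 4.1) = 10395.0 / 295.20 ≈ 35.2 mL/min
|26.4 − 35.2| = 8.8 mL/min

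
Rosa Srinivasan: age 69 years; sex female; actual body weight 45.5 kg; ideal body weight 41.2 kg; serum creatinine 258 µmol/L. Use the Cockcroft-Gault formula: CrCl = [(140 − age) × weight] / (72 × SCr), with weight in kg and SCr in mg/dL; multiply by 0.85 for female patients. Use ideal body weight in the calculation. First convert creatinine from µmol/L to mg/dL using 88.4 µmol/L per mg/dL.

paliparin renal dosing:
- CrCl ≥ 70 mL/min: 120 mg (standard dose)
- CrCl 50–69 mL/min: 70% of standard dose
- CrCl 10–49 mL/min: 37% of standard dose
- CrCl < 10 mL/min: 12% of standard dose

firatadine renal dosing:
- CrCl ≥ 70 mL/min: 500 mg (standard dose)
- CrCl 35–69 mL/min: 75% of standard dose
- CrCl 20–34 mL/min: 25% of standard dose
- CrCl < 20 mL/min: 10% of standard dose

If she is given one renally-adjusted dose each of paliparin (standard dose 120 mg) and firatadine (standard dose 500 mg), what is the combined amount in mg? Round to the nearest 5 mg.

95 mg

SCr = 258 / 88.4 = 2.919 mg/dL
CrCl = (140 − 69) × 41.2 / (72 × 2.919) × 0.85 = 2925.2 / 210.17 × 0.85 ≈ 11.8 mL/min
CrCl ≈ 12 mL/min.
paliparin: 10–49 mL/min → 37% of 120 mg = 44.4 mg.
firatadine: < 20 mL/min → 10% of 500 mg = 50 mg.
Total = 44.4 + 50 = 94.4 mg.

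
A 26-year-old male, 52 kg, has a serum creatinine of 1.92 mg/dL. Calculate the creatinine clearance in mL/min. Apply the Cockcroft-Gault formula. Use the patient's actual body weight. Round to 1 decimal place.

42.9 mL/min

CrCl = (140 − 26) × 52 / (72 × 1.92) = 5928.0 / 138.24 ≈ 42.9 mL/min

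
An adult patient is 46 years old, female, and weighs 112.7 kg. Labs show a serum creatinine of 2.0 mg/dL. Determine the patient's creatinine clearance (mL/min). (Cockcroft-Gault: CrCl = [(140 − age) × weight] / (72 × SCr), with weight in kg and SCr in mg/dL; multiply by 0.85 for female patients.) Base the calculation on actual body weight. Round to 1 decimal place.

62.5 mL/min

CrCl = (140 − 46) × 112.7 / (72 × 2) × 0.85 = 10593.8 / 144.00 × 0.85 ≈ 62.5 mL/min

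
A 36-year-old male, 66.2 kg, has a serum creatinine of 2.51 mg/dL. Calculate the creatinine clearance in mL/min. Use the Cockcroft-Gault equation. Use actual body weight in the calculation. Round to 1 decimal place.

CrCl = (140 − 36) × 66.2 / (72 × 2.51) = 6884.8 / 180.72 ≈ 38.1 mL/min

38.1 mL/min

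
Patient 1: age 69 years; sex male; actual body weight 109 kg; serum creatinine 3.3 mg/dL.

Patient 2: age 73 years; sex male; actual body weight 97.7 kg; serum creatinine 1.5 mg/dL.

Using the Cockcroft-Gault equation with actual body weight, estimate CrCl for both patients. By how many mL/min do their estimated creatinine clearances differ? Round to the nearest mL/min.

28 mL/min

Patient 1: CrCl = (140 − 69) × 109 / (72 × 3.3) = 7739.0 / 237.60 ≈ 32.6 mL/min
Patient 2: CrCl = (140 − 73) × 97.7 / (72 × 1.5) = 6545.9 / 108.00 ≈ 60.6 mL/min
|32.6 − 60.6| = 28.0 mL/min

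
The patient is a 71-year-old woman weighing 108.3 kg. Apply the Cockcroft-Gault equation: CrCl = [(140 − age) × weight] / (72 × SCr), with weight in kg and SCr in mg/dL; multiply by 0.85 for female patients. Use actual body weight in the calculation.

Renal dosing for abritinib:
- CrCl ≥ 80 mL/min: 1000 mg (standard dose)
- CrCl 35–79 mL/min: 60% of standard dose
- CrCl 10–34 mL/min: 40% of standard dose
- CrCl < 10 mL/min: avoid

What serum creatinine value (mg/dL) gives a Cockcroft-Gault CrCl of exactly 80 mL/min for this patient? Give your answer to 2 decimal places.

1.10 mg/dL

Standard dose requires CrCl ≥ 80 mL/min.
Set (140 − 71) × 108.3 × 0.85 / (72 × SCr) = 80
SCr = (140 − 71) × 108.3 × 0.85 / (72 × 80) = 1.103 mg/dL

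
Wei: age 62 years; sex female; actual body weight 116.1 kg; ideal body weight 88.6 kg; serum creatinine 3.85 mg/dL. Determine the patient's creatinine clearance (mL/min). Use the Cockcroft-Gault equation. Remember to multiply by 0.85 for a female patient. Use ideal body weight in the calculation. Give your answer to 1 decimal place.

21.2 mL/min

CrCl = (140 − 62) × 88.6 / (72 × 3.85) × 0.85 = 6910.8 / 277.20 × 0.85 ≈ 21.2 mL/min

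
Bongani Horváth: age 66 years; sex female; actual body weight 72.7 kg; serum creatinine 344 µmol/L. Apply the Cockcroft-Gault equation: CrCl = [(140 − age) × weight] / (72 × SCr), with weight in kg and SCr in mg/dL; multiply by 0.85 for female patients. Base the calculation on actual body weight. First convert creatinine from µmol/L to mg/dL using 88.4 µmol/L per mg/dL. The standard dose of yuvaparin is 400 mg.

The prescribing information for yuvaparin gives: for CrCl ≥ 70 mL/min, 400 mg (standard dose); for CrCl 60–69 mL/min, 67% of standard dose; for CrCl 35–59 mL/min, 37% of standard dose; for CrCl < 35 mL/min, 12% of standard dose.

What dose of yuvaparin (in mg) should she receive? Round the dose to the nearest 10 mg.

SCr = 344 / 88.4 = 3.891 mg/dL
CrCl = (140 − 66) × 72.7 / (72 × 3.891) × 0.85 = 5379.8 / 280.15 × 0.85 ≈ 16.3 mL/min
CrCl ≈ 16 mL/min → bracket < 35 mL/min.
12% of 400 mg = 48 mg → 50 mg

50 mg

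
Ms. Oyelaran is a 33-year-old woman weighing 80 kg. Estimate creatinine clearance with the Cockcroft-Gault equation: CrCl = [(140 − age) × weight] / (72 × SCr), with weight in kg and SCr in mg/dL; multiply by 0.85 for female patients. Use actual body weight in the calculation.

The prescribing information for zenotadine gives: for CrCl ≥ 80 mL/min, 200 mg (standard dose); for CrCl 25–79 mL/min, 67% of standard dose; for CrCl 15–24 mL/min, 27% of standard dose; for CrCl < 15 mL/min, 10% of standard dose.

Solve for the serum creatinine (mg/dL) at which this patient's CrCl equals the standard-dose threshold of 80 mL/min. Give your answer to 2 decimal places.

Standard dose requires CrCl ≥ 80 mL/min.
Set (140 − 33) × 80 × 0.85 / (72 × SCr) = 80
SCr = (140 − 33) × 80 × 0.85 / (72 × 80) = 1.263 mg/dL

1.26 mg/dL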